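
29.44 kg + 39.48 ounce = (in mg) 3.056e+07. Check: 29.44 kg is already in kg. 1 ounce = 0.028349523 kg, so 39.48 ounce = 39.48 * 0.028349523 = 1.1192392 kg. Sum: 29.44 + 1.1192392 = 30.559239 kg. 1 mg = 1e-06 kg, so 30.559239 kg = 30.559239 / 1e-06 = 30559239 mg ≈ 3.056e+07 mg (4 s.f.).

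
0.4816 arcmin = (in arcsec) 28.9. Check: 1 arcmin = 0.00029088821 rad, so 0.4816 arcmin = 0.4816 * 0.00029088821 = 0.00014009176 rad. 1 arcsec = 4.8481368e-06 rad, so 0.00014009176 rad = 0.00014009176 / 4.8481368e-06 = 28.896 arcsec ≈ 28.9 arcsec (4 s.f.).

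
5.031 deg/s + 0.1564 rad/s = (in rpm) 1 deg/s = 0.017453293 rad/s, so 5.031 deg/s = 5.031 * 0.017453293 = 0.087807515 rad/s. 0.1564 rad/s is already in rad/s. Sum: 0.087807515 + 0.1564 = 0.24420751 rad/s. 1 rpm = 0.10471976 rad/s, so 0.24420751 rad/s = 0.24420751 / 0.10471976 = 2.33201 rpm ≈ 2.332 rpm (4 s.f.). Final answer: 2.332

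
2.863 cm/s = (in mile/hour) 1 cm/s = 0.01 m/s, so 2.863 cm/s = 2.863 * 0.01 = 0.02863 m/s. 1 mile/hour = 0.44704 m/s, so 0.02863 m/s = 0.02863 / 0.44704 = 0.064043486 mile/hour ≈ 0.06404 mile/hour (4 s.f.). Final answer: 0.06404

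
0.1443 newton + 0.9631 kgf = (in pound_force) 0.1443 newton = 0.1443 N. 1 kgf = 9.80665 N, so 0.9631 kgf = 0.9631 * 9.80665 = 9.4447846 N. Sum: 0.1443 + 9.4447846 = 9.5890846 N. 1 pound_force = 4.4482216 N, so 9.5890846 N = 9.5890846 / 4.4482216 = 2.155712 pound_force ≈ 2.156 pound_force (4 s.f.). Final answer: 2.156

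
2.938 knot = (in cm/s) 151.1. Check: 1 knot = 0.51444444 m/s, so 2.938 knot = 2.938 * 0.51444444 = 1.5114378 m/s. 1 cm/s = 0.01 m/s, so 1.5114378 m/s = 1.5114378 / 0.01 = 151.14378 cm/s ≈ 151.1 cm/s (4 s.f.).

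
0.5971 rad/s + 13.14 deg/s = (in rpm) 7.892. Check: 0.5971 rad/s is already in rad/s. 1 deg/s = 0.017453293 rad/s, so 13.14 deg/s = 13.14 * 0.017453293 = 0.22933626 rad/s. Sum: 0.5971 + 0.22933626 = 0.82643626 rad/s. 1 rpm = 0.10471976 rad/s, so 0.82643626 rad/s = 0.82643626 / 0.10471976 = 7.891885 rpm ≈ 7.892 rpm (4 s.f.).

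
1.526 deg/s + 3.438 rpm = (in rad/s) 0.3867. Check: 1 deg/s = 0.017453293 rad/s, so 1.526 deg/s = 1.526 * 0.017453293 = 0.026633724 rad/s. 1 rpm = 0.10471976 rad/s, so 3.438 rpm = 3.438 * 0.10471976 = 0.36002652 rad/s. Sum: 0.026633724 + 0.36002652 = 0.38666024 rad/s. Result: 0.38666024 rad/s ≈ 0.3867 rad/s (4 s.f.).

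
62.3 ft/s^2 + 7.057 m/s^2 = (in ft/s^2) 85.45. Check: 1 ft/s^2 = 0.3048 m/s^2, so 62.3 ft/s^2 = 62.3 * 0.3048 = 18.98904 m/s^2. 7.057 m/s^2 is already in m/s^2. Sum: 18.98904 + 7.057 = 26.04604 m/s^2. 1 ft/s^2 = 0.3048 m/s^2, so 26.04604 m/s^2 = 26.04604 / 0.3048 = 85.452887 ft/s^2 ≈ 85.45 ft/s^2 (4 s.f.).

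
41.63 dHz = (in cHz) 416.3. Check: 1 dHz = 0.1 Hz, so 41.63 dHz = 41.63 * 0.1 = 4.163 Hz. 1 cHz = 0.01 Hz, so 4.163 Hz = 4.163 / 0.01 = 416.3 cHz.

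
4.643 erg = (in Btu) 1 erg = 1e-07 J, so 4.643 erg = 4.643 * 1e-07 = 4.643e-07 J. 1 Btu = 1055.0559 J, so 4.643e-07 J = 4.643e-07 / 1055.0559 = 4.4007149e-10 Btu ≈ 4.401e-10 Btu (4 s.f.). Final answer: 4.401e-10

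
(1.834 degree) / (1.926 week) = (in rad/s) 2.748e-08. Check: 1 degree = 0.017453293 rad, so 1.834 degree = 1.834 * 0.017453293 = 0.032009338 rad. 1 week = 604800 s, so 1.926 week = 1.926 * 604800 = 1164844.8 s. Combine: 0.032009338 rad / 1164844.8 s = 2.7479488e-08 rad/s. Result: 2.7479488e-08 rad/s ≈ 2.748e-08 rad/s (4 s.f.).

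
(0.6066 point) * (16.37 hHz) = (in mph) 1 point = 0.00035277778 m, so 0.6066 point = 0.6066 * 0.00035277778 = 0.000213995 m. 1 hHz = 100 Hz, so 16.37 hHz = 16.37 * 100 = 1637 Hz. Combine: 0.000213995 m * 1637 Hz = 0.35030982 m/s. 1 mph = 0.44704 m/s, so 0.35030982 m/s = 0.35030982 / 0.44704 = 0.78362074 mph ≈ 0.7836 mph (4 s.f.). Final answer: 0.7836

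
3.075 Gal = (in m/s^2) 0.03075. Check: 1 Gal = 0.01 m/s^2, so 3.075 Gal = 3.075 * 0.01 = 0.03075 m/s^2. Result: 0.03075 m/s^2.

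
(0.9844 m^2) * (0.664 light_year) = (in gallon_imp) 0.9844 m^2 is already in m^2. 1 light_year = 9.4607305e+15 m, so 0.664 light_year = 0.664 * 9.4607305e+15 = 6.281925e+15 m. Combine: 0.9844 m^2 * 6.281925e+15 m = 6.183927e+15 m^3. 1 gallon_imp = 0.00454609 m^3, so 6.183927e+15 m^3 = 6.183927e+15 / 0.00454609 = 1.3602738e+18 gallon_imp ≈ 1.36e+18 gallon_imp (4 s.f.). Final answer: 1.36e+18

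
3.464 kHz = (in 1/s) 1 kHz = 1000 Hz, so 3.464 kHz = 3.464 * 1000 = 3464 Hz. 3464 Hz = 3464 1/s. Final answer: 3464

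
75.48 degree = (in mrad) 1317. Check: 1 degree = 0.017453293 rad, so 75.48 degree = 75.48 * 0.017453293 = 1.3173745 rad. 1 mrad = 0.001 rad, so 1.3173745 rad = 1.3173745 / 0.001 = 1317.3745 mrad ≈ 1317 mrad (4 s.f.).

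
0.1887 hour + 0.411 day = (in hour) 1 hour = 3600 s, so 0.1887 hour = 0.1887 * 3600 = 679.32 s. 1 day = 86400 s, so 0.411 day = 0.411 * 86400 = 35510.4 s. Sum: 679.32 + 35510.4 = 36189.72 s. 1 hour = 3600 s, so 36189.72 s = 36189.72 / 3600 = 10.0527 hour ≈ 10.05 hour (4 s.f.). Final answer: 10.05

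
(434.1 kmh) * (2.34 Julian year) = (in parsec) 1 kmh = 0.27777778 m/s, so 434.1 kmh = 434.1 * 0.27777778 = 120.58333 m/s. 1 Julian year = 31557600 s, so 2.34 Julian year = 2.34 * 31557600 = 73844784 s. Combine: 120.58333 m/s * 73844784 s = 8.9044502e+09 m. 1 parsec = 3.0856776e+16 m, so 8.9044502e+09 m = 8.9044502e+09 / 3.0856776e+16 = 2.8857358e-07 parsec ≈ 2.886e-07 parsec (4 s.f.). Final answer: 2.886e-07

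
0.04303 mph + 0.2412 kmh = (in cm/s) 8.624. Check: 1 mph = 0.44704 m/s, so 0.04303 mph = 0.04303 * 0.44704 = 0.019236131 m/s. 1 kmh = 0.27777778 m/s, so 0.2412 kmh = 0.2412 * 0.27777778 = 0.067 m/s. Sum: 0.019236131 + 0.067 = 0.086236131 m/s. 1 cm/s = 0.01 m/s, so 0.086236131 m/s = 0.086236131 / 0.01 = 8.6236131 cm/s ≈ 8.624 cm/s (4 s.f.).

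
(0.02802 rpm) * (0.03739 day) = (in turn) 1.509. Check: 1 rpm = 0.10471976 rad/s, so 0.02802 rpm = 0.02802 * 0.10471976 = 0.0029342475 rad/s. 1 day = 86400 s, so 0.03739 day = 0.03739 * 86400 = 3230.496 s. Combine: 0.0029342475 rad/s * 3230.496 s = 9.4790749 rad. 1 turn = 6.2831853 rad, so 9.4790749 rad = 9.4790749 / 6.2831853 = 1.5086416 turn ≈ 1.509 turn (4 s.f.).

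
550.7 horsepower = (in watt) 1 horsepower = 745.69987 W, so 550.7 horsepower = 550.7 * 745.69987 = 410656.92 W. 410656.92 W = 410656.92 watt ≈ 4.107e+05 watt (4 s.f.). Final answer: 4.107e+05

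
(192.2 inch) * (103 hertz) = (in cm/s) 5.028e+04. Check: 1 inch = 0.0254 m, so 192.2 inch = 192.2 * 0.0254 = 4.88188 m. 103 hertz = 103 Hz. Combine: 4.88188 m * 103 Hz = 502.83364 m/s. 1 cm/s = 0.01 m/s, so 502.83364 m/s = 502.83364 / 0.01 = 50283.364 cm/s ≈ 5.028e+04 cm/s (4 s.f.).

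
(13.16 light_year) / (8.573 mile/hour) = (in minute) 1 light_year = 9.4607305e+15 m, so 13.16 light_year = 13.16 * 9.4607305e+15 = 1.2450321e+17 m. 1 mile/hour = 0.44704 m/s, so 8.573 mile/hour = 8.573 * 0.44704 = 3.8324739 m/s. Combine: 1.2450321e+17 m / 3.8324739 m/s = 3.2486382e+16 s. 1 minute = 60 s, so 3.2486382e+16 s = 3.2486382e+16 / 60 = 5.4143971e+14 minute ≈ 5.414e+14 minute (4 s.f.). Final answer: 5.414e+14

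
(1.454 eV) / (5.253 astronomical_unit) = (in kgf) 3.023e-32. Check: 1 eV = 1.6021766e-19 J, so 1.454 eV = 1.454 * 1.6021766e-19 = 2.3295648e-19 J. 1 astronomical_unit = 1.4959787e+11 m, so 5.253 astronomical_unit = 5.253 * 1.4959787e+11 = 7.8583761e+11 m. Combine: 2.3295648e-19 J / 7.8583761e+11 m = 2.9644354e-31 N. 1 kgf = 9.80665 N, so 2.9644354e-31 N = 2.9644354e-31 / 9.80665 = 3.0228828e-32 kgf ≈ 3.023e-32 kgf (4 s.f.).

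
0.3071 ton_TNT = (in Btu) 1 ton_TNT = 4.184e+09 J, so 0.3071 ton_TNT = 0.3071 * 4.184e+09 = 1.2849064e+09 J. 1 Btu = 1055.0559 J, so 1.2849064e+09 J = 1.2849064e+09 / 1055.0559 = 1217856.3 Btu ≈ 1.218e+06 Btu (4 s.f.). Final answer: 1.218e+06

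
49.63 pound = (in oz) 1 pound = 0.45359237 kg, so 49.63 pound = 49.63 * 0.45359237 = 22.511789 kg. 1 oz = 0.028349523 kg, so 22.511789 kg = 22.511789 / 0.028349523 = 794.08 oz ≈ 794.1 oz (4 s.f.). Final answer: 794.1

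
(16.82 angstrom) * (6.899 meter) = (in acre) 2.867e-12. Check: 1 angstrom = 1e-10 m, so 16.82 angstrom = 16.82 * 1e-10 = 1.682e-09 m. 6.899 meter = 6.899 m. Combine: 1.682e-09 m * 6.899 m = 1.1604118e-08 m^2. 1 acre = 4046.8564 m^2, so 1.1604118e-08 m^2 = 1.1604118e-08 / 4046.8564 = 2.86744e-12 acre ≈ 2.867e-12 acre (4 s.f.).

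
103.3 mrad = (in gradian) 1 mrad = 0.001 rad, so 103.3 mrad = 103.3 * 0.001 = 0.1033 rad. 1 gradian = 0.015707963 rad, so 0.1033 rad = 0.1033 / 0.015707963 = 6.5762822 gradian ≈ 6.576 gradian (4 s.f.). Final answer: 6.576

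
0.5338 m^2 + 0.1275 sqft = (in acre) 0.0001348. Check: 0.5338 m^2 is already in m^2. 1 sqft = 0.09290304 m^2, so 0.1275 sqft = 0.1275 * 0.09290304 = 0.011845138 m^2. Sum: 0.5338 + 0.011845138 = 0.54564514 m^2. 1 acre = 4046.8564 m^2, so 0.54564514 m^2 = 0.54564514 / 4046.8564 = 0.00013483185 acre ≈ 0.0001348 acre (4 s.f.).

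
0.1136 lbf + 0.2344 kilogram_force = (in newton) 1 lbf = 4.4482216 N, so 0.1136 lbf = 0.1136 * 4.4482216 = 0.50531798 N. 1 kilogram_force = 9.80665 N, so 0.2344 kilogram_force = 0.2344 * 9.80665 = 2.2986788 N. Sum: 0.50531798 + 2.2986788 = 2.8039967 N. 2.8039967 N = 2.8039967 newton ≈ 2.804 newton (4 s.f.). Final answer: 2.804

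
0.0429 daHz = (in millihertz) 1 daHz = 10 Hz, so 0.0429 daHz = 0.0429 * 10 = 0.429 Hz. 1 millihertz = 0.001 Hz, so 0.429 Hz = 0.429 / 0.001 = 429 millihertz. Final answer: 429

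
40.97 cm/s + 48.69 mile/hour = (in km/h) 1 cm/s = 0.01 m/s, so 40.97 cm/s = 40.97 * 0.01 = 0.4097 m/s. 1 mile/hour = 0.44704 m/s, so 48.69 mile/hour = 48.69 * 0.44704 = 21.766378 m/s. Sum: 0.4097 + 21.766378 = 22.176078 m/s. 1 km/h = 0.27777778 m/s, so 22.176078 m/s = 22.176078 / 0.27777778 = 79.833879 km/h ≈ 79.83 km/h (4 s.f.). Final answer: 79.83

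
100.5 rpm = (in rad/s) 1 rpm = 0.10471976 rad/s, so 100.5 rpm = 100.5 * 0.10471976 = 10.524335 rad/s. Result: 10.524335 rad/s ≈ 10.52 rad/s (4 s.f.). Final answer: 10.52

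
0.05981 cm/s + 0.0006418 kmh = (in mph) 1 cm/s = 0.01 m/s, so 0.05981 cm/s = 0.05981 * 0.01 = 0.0005981 m/s. 1 kmh = 0.27777778 m/s, so 0.0006418 kmh = 0.0006418 * 0.27777778 = 0.00017827778 m/s. Sum: 0.0005981 + 0.00017827778 = 0.00077637778 m/s. 1 mph = 0.44704 m/s, so 0.00077637778 m/s = 0.00077637778 / 0.44704 = 0.0017367076 mph ≈ 0.001737 mph (4 s.f.). Final answer: 0.001737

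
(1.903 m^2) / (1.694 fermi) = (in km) 1.903 m^2 is already in m^2. 1 fermi = 1e-15 m, so 1.694 fermi = 1.694 * 1e-15 = 1.694e-15 m. Combine: 1.903 m^2 / 1.694e-15 m = 1.1233766e+15 m. 1 km = 1000 m, so 1.1233766e+15 m = 1.1233766e+15 / 1000 = 1.1233766e+12 km ≈ 1.123e+12 km (4 s.f.). Final answer: 1.123e+12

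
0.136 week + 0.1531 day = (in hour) 26.52. Check: 1 week = 604800 s, so 0.136 week = 0.136 * 604800 = 82252.8 s. 1 day = 86400 s, so 0.1531 day = 0.1531 * 86400 = 13227.84 s. Sum: 82252.8 + 13227.84 = 95480.64 s. 1 hour = 3600 s, so 95480.64 s = 95480.64 / 3600 = 26.5224 hour ≈ 26.52 hour (4 s.f.).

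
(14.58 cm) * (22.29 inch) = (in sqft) 0.8885. Check: 1 cm = 0.01 m, so 14.58 cm = 14.58 * 0.01 = 0.1458 m. 1 inch = 0.0254 m, so 22.29 inch = 22.29 * 0.0254 = 0.566166 m. Combine: 0.1458 m * 0.566166 m = 0.082547003 m^2. 1 sqft = 0.09290304 m^2, so 0.082547003 m^2 = 0.082547003 / 0.09290304 = 0.88852854 sqft ≈ 0.8885 sqft (4 s.f.).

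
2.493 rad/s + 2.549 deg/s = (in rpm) 2.493 rad/s is already in rad/s. 1 deg/s = 0.017453293 rad/s, so 2.549 deg/s = 2.549 * 0.017453293 = 0.044488443 rad/s. Sum: 2.493 + 0.044488443 = 2.5374884 rad/s. 1 rpm = 0.10471976 rad/s, so 2.5374884 rad/s = 2.5374884 / 0.10471976 = 24.23123 rpm ≈ 24.23 rpm (4 s.f.). Final answer: 24.23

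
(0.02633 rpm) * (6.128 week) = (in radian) 1.022e+04. Check: 1 rpm = 0.10471976 rad/s, so 0.02633 rpm = 0.02633 * 0.10471976 = 0.0027572712 rad/s. 1 week = 604800 s, so 6.128 week = 6.128 * 604800 = 3706214.4 s. Combine: 0.0027572712 rad/s * 3706214.4 s = 10219.038 rad. 10219.038 rad = 10219.038 radian ≈ 1.022e+04 radian (4 s.f.).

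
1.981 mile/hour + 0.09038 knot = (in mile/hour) 2.085. Check: 1 mile/hour = 0.44704 m/s, so 1.981 mile/hour = 1.981 * 0.44704 = 0.88558624 m/s. 1 knot = 0.51444444 m/s, so 0.09038 knot = 0.09038 * 0.51444444 = 0.046495489 m/s. Sum: 0.88558624 + 0.046495489 = 0.93208173 m/s. 1 mile/hour = 0.44704 m/s, so 0.93208173 m/s = 0.93208173 / 0.44704 = 2.0850074 mile/hour ≈ 2.085 mile/hour (4 s.f.).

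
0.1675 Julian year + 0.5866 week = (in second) 5.641e+06. Check: 1 Julian year = 31557600 s, so 0.1675 Julian year = 0.1675 * 31557600 = 5285898 s. 1 week = 604800 s, so 0.5866 week = 0.5866 * 604800 = 354775.68 s. Sum: 5285898 + 354775.68 = 5640673.7 s. 5640673.7 s = 5640673.7 second ≈ 5.641e+06 second (4 s.f.).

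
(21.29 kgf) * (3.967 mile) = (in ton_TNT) 1 kgf = 9.80665 N, so 21.29 kgf = 21.29 * 9.80665 = 208.78358 N. 1 mile = 1609.344 m, so 3.967 mile = 3.967 * 1609.344 = 6384.2676 m. Combine: 208.78358 N * 6384.2676 m = 1332930.2 J. 1 ton_TNT = 4.184e+09 J, so 1332930.2 J = 1332930.2 / 4.184e+09 = 0.00031857797 ton_TNT ≈ 0.0003186 ton_TNT (4 s.f.). Final answer: 0.0003186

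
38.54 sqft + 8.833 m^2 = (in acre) 0.003067. Check: 1 sqft = 0.09290304 m^2, so 38.54 sqft = 38.54 * 0.09290304 = 3.5804832 m^2. 8.833 m^2 is already in m^2. Sum: 3.5804832 + 8.833 = 12.413483 m^2. 1 acre = 4046.8564 m^2, so 12.413483 m^2 = 12.413483 / 4046.8564 = 0.0030674385 acre ≈ 0.003067 acre (4 s.f.).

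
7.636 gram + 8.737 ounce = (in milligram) 2.553e+05. Check: 1 gram = 0.001 kg, so 7.636 gram = 7.636 * 0.001 = 0.007636 kg. 1 ounce = 0.028349523 kg, so 8.737 ounce = 8.737 * 0.028349523 = 0.24768978 kg. Sum: 0.007636 + 0.24768978 = 0.25532578 kg. 1 milligram = 1e-06 kg, so 0.25532578 kg = 0.25532578 / 1e-06 = 255325.78 milligram ≈ 2.553e+05 milligram (4 s.f.).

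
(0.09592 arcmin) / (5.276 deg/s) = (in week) 5.01e-10. Check: 1 arcmin = 0.00029088821 rad, so 0.09592 arcmin = 0.09592 * 0.00029088821 = 2.7901997e-05 rad. 1 deg/s = 0.017453293 rad/s, so 5.276 deg/s = 5.276 * 0.017453293 = 0.092083571 rad/s. Combine: 2.7901997e-05 rad / 0.092083571 rad/s = 0.00030300733 s. 1 week = 604800 s, so 0.00030300733 s = 0.00030300733 / 604800 = 5.0100418e-10 week ≈ 5.01e-10 week (4 s.f.).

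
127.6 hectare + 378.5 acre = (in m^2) 1 hectare = 10000 m^2, so 127.6 hectare = 127.6 * 10000 = 1276000 m^2. 1 acre = 4046.8564 m^2, so 378.5 acre = 378.5 * 4046.8564 = 1531735.2 m^2. Sum: 1276000 + 1531735.2 = 2807735.2 m^2. Result: 2807735.2 m^2 ≈ 2.808e+06 m^2 (4 s.f.). Final answer: 2.808e+06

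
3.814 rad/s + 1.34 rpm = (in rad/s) 3.954. Check: 3.814 rad/s is already in rad/s. 1 rpm = 0.10471976 rad/s, so 1.34 rpm = 1.34 * 0.10471976 = 0.14032447 rad/s. Sum: 3.814 + 0.14032447 = 3.9543245 rad/s. Result: 3.9543245 rad/s ≈ 3.954 rad/s (4 s.f.).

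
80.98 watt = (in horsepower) 80.98 watt = 80.98 W. 1 horsepower = 745.69987 W, so 80.98 W = 80.98 / 745.69987 = 0.10859597 horsepower ≈ 0.1086 horsepower (4 s.f.). Final answer: 0.1086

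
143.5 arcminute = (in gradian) 2.657. Check: 1 arcminute = 0.00029088821 rad, so 143.5 arcminute = 143.5 * 0.00029088821 = 0.041742458 rad. 1 gradian = 0.015707963 rad, so 0.041742458 rad = 0.041742458 / 0.015707963 = 2.6574074 gradian ≈ 2.657 gradian (4 s.f.).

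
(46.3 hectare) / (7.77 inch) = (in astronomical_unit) 1 hectare = 10000 m^2, so 46.3 hectare = 46.3 * 10000 = 463000 m^2. 1 inch = 0.0254 m, so 7.77 inch = 7.77 * 0.0254 = 0.197358 m. Combine: 463000 m^2 / 0.197358 m = 2345990.5 m. 1 astronomical_unit = 1.4959787e+11 m, so 2345990.5 m = 2345990.5 / 1.4959787e+11 = 1.5681978e-05 astronomical_unit ≈ 1.568e-05 astronomical_unit (4 s.f.). Final answer: 1.568e-05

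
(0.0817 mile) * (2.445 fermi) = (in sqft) 3.46e-12. Check: 1 mile = 1609.344 m, so 0.0817 mile = 0.0817 * 1609.344 = 131.4834 m. 1 fermi = 1e-15 m, so 2.445 fermi = 2.445 * 1e-15 = 2.445e-15 m. Combine: 131.4834 m * 2.445e-15 m = 3.2147692e-13 m^2. 1 sqft = 0.09290304 m^2, so 3.2147692e-13 m^2 = 3.2147692e-13 / 0.09290304 = 3.4603488e-12 sqft ≈ 3.46e-12 sqft (4 s.f.).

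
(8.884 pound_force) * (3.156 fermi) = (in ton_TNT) 1 pound_force = 4.4482216 N, so 8.884 pound_force = 8.884 * 4.4482216 = 39.518001 N. 1 fermi = 1e-15 m, so 3.156 fermi = 3.156 * 1e-15 = 3.156e-15 m. Combine: 39.518001 N * 3.156e-15 m = 1.2471881e-13 J. 1 ton_TNT = 4.184e+09 J, so 1.2471881e-13 J = 1.2471881e-13 / 4.184e+09 = 2.9808511e-23 ton_TNT ≈ 2.981e-23 ton_TNT (4 s.f.). Final answer: 2.981e-23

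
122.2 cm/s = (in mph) 1 cm/s = 0.01 m/s, so 122.2 cm/s = 122.2 * 0.01 = 1.222 m/s. 1 mph = 0.44704 m/s, so 1.222 m/s = 1.222 / 0.44704 = 2.7335361 mph ≈ 2.734 mph (4 s.f.). Final answer: 2.734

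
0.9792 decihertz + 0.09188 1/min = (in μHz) 1 decihertz = 0.1 Hz, so 0.9792 decihertz = 0.9792 * 0.1 = 0.09792 Hz. 1 1/min = 0.016666667 Hz, so 0.09188 1/min = 0.09188 * 0.016666667 = 0.0015313333 Hz. Sum: 0.09792 + 0.0015313333 = 0.099451333 Hz. 1 μHz = 1e-06 Hz, so 0.099451333 Hz = 0.099451333 / 1e-06 = 99451.333 μHz ≈ 9.945e+04 μHz (4 s.f.). Final answer: 9.945e+04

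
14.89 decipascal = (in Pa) 1 decipascal = 0.1 Pa, so 14.89 decipascal = 14.89 * 0.1 = 1.489 Pa. Result: 1.489 Pa. Final answer: 1.489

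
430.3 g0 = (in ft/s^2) 1 g0 = 9.80665 m/s^2, so 430.3 g0 = 430.3 * 9.80665 = 4219.8015 m/s^2. 1 ft/s^2 = 0.3048 m/s^2, so 4219.8015 m/s^2 = 4219.8015 / 0.3048 = 13844.493 ft/s^2 ≈ 1.384e+04 ft/s^2 (4 s.f.). Final answer: 1.384e+04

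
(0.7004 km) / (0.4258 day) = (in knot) 0.03701. Check: 1 km = 1000 m, so 0.7004 km = 0.7004 * 1000 = 700.4 m. 1 day = 86400 s, so 0.4258 day = 0.4258 * 86400 = 36789.12 s. Combine: 700.4 m / 36789.12 s = 0.019038237 m/s. 1 knot = 0.51444444 m/s, so 0.019038237 m/s = 0.019038237 / 0.51444444 = 0.037007373 knot ≈ 0.03701 knot (4 s.f.).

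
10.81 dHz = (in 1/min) 1 dHz = 0.1 Hz, so 10.81 dHz = 10.81 * 0.1 = 1.081 Hz. 1 1/min = 0.016666667 Hz, so 1.081 Hz = 1.081 / 0.016666667 = 64.86 1/min. Final answer: 64.86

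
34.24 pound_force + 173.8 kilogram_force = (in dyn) 1 pound_force = 4.4482216 N, so 34.24 pound_force = 34.24 * 4.4482216 = 152.30711 N. 1 kilogram_force = 9.80665 N, so 173.8 kilogram_force = 173.8 * 9.80665 = 1704.3958 N. Sum: 152.30711 + 1704.3958 = 1856.7029 N. 1 dyn = 1e-05 N, so 1856.7029 N = 1856.7029 / 1e-05 = 1.8567029e+08 dyn ≈ 1.857e+08 dyn (4 s.f.). Final answer: 1.857e+08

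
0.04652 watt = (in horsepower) 0.04652 watt = 0.04652 W. 1 horsepower = 745.69987 W, so 0.04652 W = 0.04652 / 745.69987 = 6.2384348e-05 horsepower ≈ 6.238e-05 horsepower (4 s.f.). Final answer: 6.238e-05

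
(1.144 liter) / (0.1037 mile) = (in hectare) 1 liter = 0.001 m^3, so 1.144 liter = 1.144 * 0.001 = 0.001144 m^3. 1 mile = 1609.344 m, so 0.1037 mile = 0.1037 * 1609.344 = 166.88897 m. Combine: 0.001144 m^3 / 166.88897 m = 6.8548567e-06 m^2. 1 hectare = 10000 m^2, so 6.8548567e-06 m^2 = 6.8548567e-06 / 10000 = 6.8548567e-10 hectare ≈ 6.855e-10 hectare (4 s.f.). Final answer: 6.855e-10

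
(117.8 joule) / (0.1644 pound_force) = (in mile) 117.8 joule = 117.8 J. 1 pound_force = 4.4482216 N, so 0.1644 pound_force = 0.1644 * 4.4482216 = 0.73128763 N. Combine: 117.8 J / 0.73128763 N = 161.08573 m. 1 mile = 1609.344 m, so 161.08573 m = 161.08573 / 1609.344 = 0.10009403 mile ≈ 0.1001 mile (4 s.f.). Final answer: 0.1001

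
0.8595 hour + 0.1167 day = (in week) 0.02179. Check: 1 hour = 3600 s, so 0.8595 hour = 0.8595 * 3600 = 3094.2 s. 1 day = 86400 s, so 0.1167 day = 0.1167 * 86400 = 10082.88 s. Sum: 3094.2 + 10082.88 = 13177.08 s. 1 week = 604800 s, so 13177.08 s = 13177.08 / 604800 = 0.0217875 week ≈ 0.02179 week (4 s.f.).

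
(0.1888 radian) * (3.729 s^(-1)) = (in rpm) 0.1888 radian = 0.1888 rad. 3.729 s^(-1) = 3.729 Hz. Combine: 0.1888 rad * 3.729 Hz = 0.7040352 rad/s. 1 rpm = 0.10471976 rad/s, so 0.7040352 rad/s = 0.7040352 / 0.10471976 = 6.7230409 rpm ≈ 6.723 rpm (4 s.f.). Final answer: 6.723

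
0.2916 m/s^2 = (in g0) 0.02973. Check: 1 g0 = 9.80665 m/s^2, so 0.2916 m/s^2 = 0.2916 / 9.80665 = 0.029734925 g0 ≈ 0.02973 g0 (4 s.f.).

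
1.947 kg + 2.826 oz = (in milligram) 2.027e+06. Check: 1.947 kg is already in kg. 1 oz = 0.028349523 kg, so 2.826 oz = 2.826 * 0.028349523 = 0.080115752 kg. Sum: 1.947 + 0.080115752 = 2.0271158 kg. 1 milligram = 1e-06 kg, so 2.0271158 kg = 2.0271158 / 1e-06 = 2027115.8 milligram ≈ 2.027e+06 milligram (4 s.f.).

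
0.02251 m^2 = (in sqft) 1 sqft = 0.09290304 m^2, so 0.02251 m^2 = 0.02251 / 0.09290304 = 0.24229562 sqft ≈ 0.2423 sqft (4 s.f.). Final answer: 0.2423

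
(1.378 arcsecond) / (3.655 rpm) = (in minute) 2.909e-07. Check: 1 arcsecond = 4.8481368e-06 rad, so 1.378 arcsecond = 1.378 * 4.8481368e-06 = 6.6807325e-06 rad. 1 rpm = 0.10471976 rad/s, so 3.655 rpm = 3.655 * 0.10471976 = 0.3827507 rad/s. Combine: 6.6807325e-06 rad / 0.3827507 rad/s = 1.7454527e-05 s. 1 minute = 60 s, so 1.7454527e-05 s = 1.7454527e-05 / 60 = 2.9090878e-07 minute ≈ 2.909e-07 minute (4 s.f.).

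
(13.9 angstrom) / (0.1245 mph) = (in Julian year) 1 angstrom = 1e-10 m, so 13.9 angstrom = 13.9 * 1e-10 = 1.39e-09 m. 1 mph = 0.44704 m/s, so 0.1245 mph = 0.1245 * 0.44704 = 0.05565648 m/s. Combine: 1.39e-09 m / 0.05565648 m/s = 2.497463e-08 s. 1 Julian year = 31557600 s, so 2.497463e-08 s = 2.497463e-08 / 31557600 = 7.9139827e-16 Julian year ≈ 7.914e-16 Julian year (4 s.f.). Final answer: 7.914e-16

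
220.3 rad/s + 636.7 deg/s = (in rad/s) 231.4. Check: 220.3 rad/s is already in rad/s. 1 deg/s = 0.017453293 rad/s, so 636.7 deg/s = 636.7 * 0.017453293 = 11.112511 rad/s. Sum: 220.3 + 11.112511 = 231.41251 rad/s. Result: 231.41251 rad/s ≈ 231.4 rad/s (4 s.f.).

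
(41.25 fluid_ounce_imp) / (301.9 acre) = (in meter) 9.593e-10. Check: 1 fluid_ounce_imp = 2.8413063e-05 m^3, so 41.25 fluid_ounce_imp = 41.25 * 2.8413063e-05 = 0.0011720388 m^3. 1 acre = 4046.8564 m^2, so 301.9 acre = 301.9 * 4046.8564 = 1221746 m^2. Combine: 0.0011720388 m^3 / 1221746 m^2 = 9.5931468e-10 m. 9.5931468e-10 m = 9.5931468e-10 meter ≈ 9.593e-10 meter (4 s.f.).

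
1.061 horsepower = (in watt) 1 horsepower = 745.69987 W, so 1.061 horsepower = 1.061 * 745.69987 = 791.18756 W. 791.18756 W = 791.18756 watt ≈ 791.2 watt (4 s.f.). Final answer: 791.2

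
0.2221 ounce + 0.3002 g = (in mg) 6597. Check: 1 ounce = 0.028349523 kg, so 0.2221 ounce = 0.2221 * 0.028349523 = 0.0062964291 kg. 1 g = 0.001 kg, so 0.3002 g = 0.3002 * 0.001 = 0.0003002 kg. Sum: 0.0062964291 + 0.0003002 = 0.0065966291 kg. 1 mg = 1e-06 kg, so 0.0065966291 kg = 0.0065966291 / 1e-06 = 6596.6291 mg ≈ 6597 mg (4 s.f.).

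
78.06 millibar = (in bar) 1 millibar = 100 Pa, so 78.06 millibar = 78.06 * 100 = 7806 Pa. 1 bar = 100000 Pa, so 7806 Pa = 7806 / 100000 = 0.07806 bar. Final answer: 0.07806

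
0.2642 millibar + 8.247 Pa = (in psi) 1 millibar = 100 Pa, so 0.2642 millibar = 0.2642 * 100 = 26.42 Pa. 8.247 Pa is already in Pa. Sum: 26.42 + 8.247 = 34.667 Pa. 1 psi = 6894.7573 Pa, so 34.667 Pa = 34.667 / 6894.7573 = 0.0050280233 psi ≈ 0.005028 psi (4 s.f.). Final answer: 0.005028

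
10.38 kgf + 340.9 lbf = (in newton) 1618. Check: 1 kgf = 9.80665 N, so 10.38 kgf = 10.38 * 9.80665 = 101.79303 N. 1 lbf = 4.4482216 N, so 340.9 lbf = 340.9 * 4.4482216 = 1516.3987 N. Sum: 101.79303 + 1516.3987 = 1618.1918 N. 1618.1918 N = 1618.1918 newton ≈ 1618 newton (4 s.f.).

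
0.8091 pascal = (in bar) 0.8091 pascal = 0.8091 Pa. 1 bar = 100000 Pa, so 0.8091 Pa = 0.8091 / 100000 = 8.091e-06 bar. Final answer: 8.091e-06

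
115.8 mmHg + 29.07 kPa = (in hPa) 1 mmHg = 133.32237 Pa, so 115.8 mmHg = 115.8 * 133.32237 = 15438.73 Pa. 1 kPa = 1000 Pa, so 29.07 kPa = 29.07 * 1000 = 29070 Pa. Sum: 15438.73 + 29070 = 44508.73 Pa. 1 hPa = 100 Pa, so 44508.73 Pa = 44508.73 / 100 = 445.0873 hPa ≈ 445.1 hPa (4 s.f.). Final answer: 445.1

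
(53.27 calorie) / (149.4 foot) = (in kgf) 0.4991. Check: 1 calorie = 4.184 J, so 53.27 calorie = 53.27 * 4.184 = 222.88168 J. 1 foot = 0.3048 m, so 149.4 foot = 149.4 * 0.3048 = 45.53712 m. Combine: 222.88168 J / 45.53712 m = 4.8945054 N. 1 kgf = 9.80665 N, so 4.8945054 N = 4.8945054 / 9.80665 = 0.49910065 kgf ≈ 0.4991 kgf (4 s.f.).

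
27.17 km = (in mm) 2.717e+07. Check: 1 km = 1000 m, so 27.17 km = 27.17 * 1000 = 27170 m. 1 mm = 0.001 m, so 27170 m = 27170 / 0.001 = 27170000 mm ≈ 2.717e+07 mm (4 s.f.).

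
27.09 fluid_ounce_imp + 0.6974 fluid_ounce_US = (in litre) 1 fluid_ounce_imp = 2.8413063e-05 m^3, so 27.09 fluid_ounce_imp = 27.09 * 2.8413063e-05 = 0.00076970986 m^3. 1 fluid_ounce_US = 2.957353e-05 m^3, so 0.6974 fluid_ounce_US = 0.6974 * 2.957353e-05 = 2.062458e-05 m^3. Sum: 0.00076970986 + 2.062458e-05 = 0.00079033444 m^3. 1 litre = 0.001 m^3, so 0.00079033444 m^3 = 0.00079033444 / 0.001 = 0.79033444 litre ≈ 0.7903 litre (4 s.f.). Final answer: 0.7903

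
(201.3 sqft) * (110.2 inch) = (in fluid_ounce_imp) 1 sqft = 0.09290304 m^2, so 201.3 sqft = 201.3 * 0.09290304 = 18.701382 m^2. 1 inch = 0.0254 m, so 110.2 inch = 110.2 * 0.0254 = 2.79908 m. Combine: 18.701382 m^2 * 2.79908 m = 52.346664 m^3. 1 fluid_ounce_imp = 2.8413063e-05 m^3, so 52.346664 m^3 = 52.346664 / 2.8413063e-05 = 1842345 fluid_ounce_imp ≈ 1.842e+06 fluid_ounce_imp (4 s.f.). Final answer: 1.842e+06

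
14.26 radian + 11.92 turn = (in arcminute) 3.065e+05. Check: 14.26 radian = 14.26 rad. 1 turn = 6.2831853 rad, so 11.92 turn = 11.92 * 6.2831853 = 74.895569 rad. Sum: 14.26 + 74.895569 = 89.155569 rad. 1 arcminute = 0.00029088821 rad, so 89.155569 rad = 89.155569 / 0.00029088821 = 306494.27 arcminute ≈ 3.065e+05 arcminute (4 s.f.).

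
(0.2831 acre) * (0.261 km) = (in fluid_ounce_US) 1 acre = 4046.8564 m^2, so 0.2831 acre = 0.2831 * 4046.8564 = 1145.6651 m^2. 1 km = 1000 m, so 0.261 km = 0.261 * 1000 = 261 m. Combine: 1145.6651 m^2 * 261 m = 299018.58 m^3. 1 fluid_ounce_US = 2.957353e-05 m^3, so 299018.58 m^3 = 299018.58 / 2.957353e-05 = 1.0111021e+10 fluid_ounce_US ≈ 1.011e+10 fluid_ounce_US (4 s.f.). Final answer: 1.011e+10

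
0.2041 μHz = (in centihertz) 1 μHz = 1e-06 Hz, so 0.2041 μHz = 0.2041 * 1e-06 = 2.041e-07 Hz. 1 centihertz = 0.01 Hz, so 2.041e-07 Hz = 2.041e-07 / 0.01 = 2.041e-05 centihertz. Final answer: 2.041e-05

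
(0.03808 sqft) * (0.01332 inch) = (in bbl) 1 sqft = 0.09290304 m^2, so 0.03808 sqft = 0.03808 * 0.09290304 = 0.0035377478 m^2. 1 inch = 0.0254 m, so 0.01332 inch = 0.01332 * 0.0254 = 0.000338328 m. Combine: 0.0035377478 m^2 * 0.000338328 m = 1.1969191e-06 m^3. 1 bbl = 0.15898729 m^3, so 1.1969191e-06 m^3 = 1.1969191e-06 / 0.15898729 = 7.5283948e-06 bbl ≈ 7.528e-06 bbl (4 s.f.). Final answer: 7.528e-06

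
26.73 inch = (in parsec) 2.2e-17. Check: 1 inch = 0.0254 m, so 26.73 inch = 26.73 * 0.0254 = 0.678942 m. 1 parsec = 3.0856776e+16 m, so 0.678942 m = 0.678942 / 3.0856776e+16 = 2.2003012e-17 parsec ≈ 2.2e-17 parsec (4 s.f.).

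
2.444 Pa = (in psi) 0.0003545. Check: 1 psi = 6894.7573 Pa, so 2.444 Pa = 2.444 / 6894.7573 = 0.00035447223 psi ≈ 0.0003545 psi (4 s.f.).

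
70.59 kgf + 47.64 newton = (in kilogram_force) 75.45. Check: 1 kgf = 9.80665 N, so 70.59 kgf = 70.59 * 9.80665 = 692.25142 N. 47.64 newton = 47.64 N. Sum: 692.25142 + 47.64 = 739.89142 N. 1 kilogram_force = 9.80665 N, so 739.89142 N = 739.89142 / 9.80665 = 75.447928 kilogram_force ≈ 75.45 kilogram_force (4 s.f.).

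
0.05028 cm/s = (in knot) 0.0009774. Check: 1 cm/s = 0.01 m/s, so 0.05028 cm/s = 0.05028 * 0.01 = 0.0005028 m/s. 1 knot = 0.51444444 m/s, so 0.0005028 m/s = 0.0005028 / 0.51444444 = 0.00097736501 knot ≈ 0.0009774 knot (4 s.f.).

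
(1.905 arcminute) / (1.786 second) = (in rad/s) 1 arcminute = 0.00029088821 rad, so 1.905 arcminute = 1.905 * 0.00029088821 = 0.00055414204 rad. 1.786 second = 1.786 s. Combine: 0.00055414204 rad / 1.786 s = 0.0003102699 rad/s. Result: 0.0003102699 rad/s ≈ 0.0003103 rad/s (4 s.f.). Final answer: 0.0003103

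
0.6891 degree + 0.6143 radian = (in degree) 35.89. Check: 1 degree = 0.017453293 rad, so 0.6891 degree = 0.6891 * 0.017453293 = 0.012027064 rad. 0.6143 radian = 0.6143 rad. Sum: 0.012027064 + 0.6143 = 0.62632706 rad. 1 degree = 0.017453293 rad, so 0.62632706 rad = 0.62632706 / 0.017453293 = 35.885897 degree ≈ 35.89 degree (4 s.f.).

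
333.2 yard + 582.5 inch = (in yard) 349.4. Check: 1 yard = 0.9144 m, so 333.2 yard = 333.2 * 0.9144 = 304.67808 m. 1 inch = 0.0254 m, so 582.5 inch = 582.5 * 0.0254 = 14.7955 m. Sum: 304.67808 + 14.7955 = 319.47358 m. 1 yard = 0.9144 m, so 319.47358 m = 319.47358 / 0.9144 = 349.38056 yard ≈ 349.4 yard (4 s.f.).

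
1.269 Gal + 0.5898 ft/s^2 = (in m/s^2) 0.1925. Check: 1 Gal = 0.01 m/s^2, so 1.269 Gal = 1.269 * 0.01 = 0.01269 m/s^2. 1 ft/s^2 = 0.3048 m/s^2, so 0.5898 ft/s^2 = 0.5898 * 0.3048 = 0.17977104 m/s^2. Sum: 0.01269 + 0.17977104 = 0.19246104 m/s^2. Result: 0.19246104 m/s^2 ≈ 0.1925 m/s^2 (4 s.f.).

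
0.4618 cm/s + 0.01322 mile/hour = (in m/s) 1 cm/s = 0.01 m/s, so 0.4618 cm/s = 0.4618 * 0.01 = 0.004618 m/s. 1 mile/hour = 0.44704 m/s, so 0.01322 mile/hour = 0.01322 * 0.44704 = 0.0059098688 m/s. Sum: 0.004618 + 0.0059098688 = 0.010527869 m/s. Result: 0.010527869 m/s ≈ 0.01053 m/s (4 s.f.). Final answer: 0.01053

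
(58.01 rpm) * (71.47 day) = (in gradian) 1 rpm = 0.10471976 rad/s, so 58.01 rpm = 58.01 * 0.10471976 = 6.074793 rad/s. 1 day = 86400 s, so 71.47 day = 71.47 * 86400 = 6175008 s. Combine: 6.074793 rad/s * 6175008 s = 37511895 rad. 1 gradian = 0.015707963 rad, so 37511895 rad = 37511895 / 0.015707963 = 2.3880814e+09 gradian ≈ 2.388e+09 gradian (4 s.f.). Final answer: 2.388e+09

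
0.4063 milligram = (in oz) 1.433e-05. Check: 1 milligram = 1e-06 kg, so 0.4063 milligram = 0.4063 * 1e-06 = 4.063e-07 kg. 1 oz = 0.028349523 kg, so 4.063e-07 kg = 4.063e-07 / 0.028349523 = 1.4331811e-05 oz ≈ 1.433e-05 oz (4 s.f.).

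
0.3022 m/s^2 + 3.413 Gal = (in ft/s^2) 1.103. Check: 0.3022 m/s^2 is already in m/s^2. 1 Gal = 0.01 m/s^2, so 3.413 Gal = 3.413 * 0.01 = 0.03413 m/s^2. Sum: 0.3022 + 0.03413 = 0.33633 m/s^2. 1 ft/s^2 = 0.3048 m/s^2, so 0.33633 m/s^2 = 0.33633 / 0.3048 = 1.1034449 ft/s^2 ≈ 1.103 ft/s^2 (4 s.f.).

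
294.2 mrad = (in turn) 1 mrad = 0.001 rad, so 294.2 mrad = 294.2 * 0.001 = 0.2942 rad. 1 turn = 6.2831853 rad, so 0.2942 rad = 0.2942 / 6.2831853 = 0.046823384 turn ≈ 0.04682 turn (4 s.f.). Final answer: 0.04682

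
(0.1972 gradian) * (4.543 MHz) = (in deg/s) 1 gradian = 0.015707963 rad, so 0.1972 gradian = 0.1972 * 0.015707963 = 0.0030976104 rad. 1 MHz = 1000000 Hz, so 4.543 MHz = 4.543 * 1000000 = 4543000 Hz. Combine: 0.0030976104 rad * 4543000 Hz = 14072.444 rad/s. 1 deg/s = 0.017453293 rad/s, so 14072.444 rad/s = 14072.444 / 0.017453293 = 806291.64 deg/s ≈ 8.063e+05 deg/s (4 s.f.). Final answer: 8.063e+05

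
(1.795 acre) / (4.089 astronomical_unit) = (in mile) 7.379e-12. Check: 1 acre = 4046.8564 m^2, so 1.795 acre = 1.795 * 4046.8564 = 7264.1073 m^2. 1 astronomical_unit = 1.4959787e+11 m, so 4.089 astronomical_unit = 4.089 * 1.4959787e+11 = 6.1170569e+11 m. Combine: 7264.1073 m^2 / 6.1170569e+11 m = 1.1875167e-08 m. 1 mile = 1609.344 m, so 1.1875167e-08 m = 1.1875167e-08 / 1609.344 = 7.3788867e-12 mile ≈ 7.379e-12 mile (4 s.f.).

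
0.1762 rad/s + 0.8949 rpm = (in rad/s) 0.1762 rad/s is already in rad/s. 1 rpm = 0.10471976 rad/s, so 0.8949 rpm = 0.8949 * 0.10471976 = 0.093713709 rad/s. Sum: 0.1762 + 0.093713709 = 0.26991371 rad/s. Result: 0.26991371 rad/s ≈ 0.2699 rad/s (4 s.f.). Final answer: 0.2699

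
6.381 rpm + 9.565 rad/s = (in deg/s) 586.3. Check: 1 rpm = 0.10471976 rad/s, so 6.381 rpm = 6.381 * 0.10471976 = 0.66821676 rad/s. 9.565 rad/s is already in rad/s. Sum: 0.66821676 + 9.565 = 10.233217 rad/s. 1 deg/s = 0.017453293 rad/s, so 10.233217 rad/s = 10.233217 / 0.017453293 = 586.32013 deg/s ≈ 586.3 deg/s (4 s.f.).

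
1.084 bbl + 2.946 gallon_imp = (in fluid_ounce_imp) 1 bbl = 0.15898729 m^3, so 1.084 bbl = 1.084 * 0.15898729 = 0.17234223 m^3. 1 gallon_imp = 0.00454609 m^3, so 2.946 gallon_imp = 2.946 * 0.00454609 = 0.013392781 m^3. Sum: 0.17234223 + 0.013392781 = 0.18573501 m^3. 1 fluid_ounce_imp = 2.8413063e-05 m^3, so 0.18573501 m^3 = 0.18573501 / 2.8413063e-05 = 6536.9584 fluid_ounce_imp ≈ 6537 fluid_ounce_imp (4 s.f.). Final answer: 6537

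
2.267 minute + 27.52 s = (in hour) 0.04543. Check: 1 minute = 60 s, so 2.267 minute = 2.267 * 60 = 136.02 s. 27.52 s is already in s. Sum: 136.02 + 27.52 = 163.54 s. 1 hour = 3600 s, so 163.54 s = 163.54 / 3600 = 0.045427778 hour ≈ 0.04543 hour (4 s.f.).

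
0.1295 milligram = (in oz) 1 milligram = 1e-06 kg, so 0.1295 milligram = 0.1295 * 1e-06 = 1.295e-07 kg. 1 oz = 0.028349523 kg, so 1.295e-07 kg = 1.295e-07 / 0.028349523 = 4.5679781e-06 oz ≈ 4.568e-06 oz (4 s.f.). Final answer: 4.568e-06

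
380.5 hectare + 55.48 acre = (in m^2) 1 hectare = 10000 m^2, so 380.5 hectare = 380.5 * 10000 = 3805000 m^2. 1 acre = 4046.8564 m^2, so 55.48 acre = 55.48 * 4046.8564 = 224519.59 m^2. Sum: 3805000 + 224519.59 = 4029519.6 m^2. Result: 4029519.6 m^2 ≈ 4.03e+06 m^2 (4 s.f.). Final answer: 4.03e+06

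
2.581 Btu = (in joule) 1 Btu = 1055.0559 J, so 2.581 Btu = 2.581 * 1055.0559 = 2723.0992 J. 2723.0992 J = 2723.0992 joule ≈ 2723 joule (4 s.f.). Final answer: 2723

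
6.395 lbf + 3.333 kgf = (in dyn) 6.113e+06. Check: 1 lbf = 4.4482216 N, so 6.395 lbf = 6.395 * 4.4482216 = 28.446377 N. 1 kgf = 9.80665 N, so 3.333 kgf = 3.333 * 9.80665 = 32.685564 N. Sum: 28.446377 + 32.685564 = 61.131942 N. 1 dyn = 1e-05 N, so 61.131942 N = 61.131942 / 1e-05 = 6113194.2 dyn ≈ 6.113e+06 dyn (4 s.f.).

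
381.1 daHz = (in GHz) 3.811e-06. Check: 1 daHz = 10 Hz, so 381.1 daHz = 381.1 * 10 = 3811 Hz. 1 GHz = 1e+09 Hz, so 3811 Hz = 3811 / 1e+09 = 3.811e-06 GHz.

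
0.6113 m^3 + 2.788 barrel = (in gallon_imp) 232. Check: 0.6113 m^3 is already in m^3. 1 barrel = 0.15898729 m^3, so 2.788 barrel = 2.788 * 0.15898729 = 0.44325658 m^3. Sum: 0.6113 + 0.44325658 = 1.0545566 m^3. 1 gallon_imp = 0.00454609 m^3, so 1.0545566 m^3 = 1.0545566 / 0.00454609 = 231.97002 gallon_imp ≈ 232 gallon_imp (4 s.f.).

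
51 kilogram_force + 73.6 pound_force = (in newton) 1 kilogram_force = 9.80665 N, so 51 kilogram_force = 51 * 9.80665 = 500.13915 N. 1 pound_force = 4.4482216 N, so 73.6 pound_force = 73.6 * 4.4482216 = 327.38911 N. Sum: 500.13915 + 327.38911 = 827.52826 N. 827.52826 N = 827.52826 newton ≈ 827.5 newton (4 s.f.). Final answer: 827.5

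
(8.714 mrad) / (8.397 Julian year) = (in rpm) 1 mrad = 0.001 rad, so 8.714 mrad = 8.714 * 0.001 = 0.008714 rad. 1 Julian year = 31557600 s, so 8.397 Julian year = 8.397 * 31557600 = 2.6498917e+08 s. Combine: 0.008714 rad / 2.6498917e+08 s = 3.2884363e-11 rad/s. 1 rpm = 0.10471976 rad/s, so 3.2884363e-11 rad/s = 3.2884363e-11 / 0.10471976 = 3.1402254e-10 rpm ≈ 3.14e-10 rpm (4 s.f.). Final answer: 3.14e-10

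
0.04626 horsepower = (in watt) 1 horsepower = 745.69987 W, so 0.04626 horsepower = 0.04626 * 745.69987 = 34.496076 W. 34.496076 W = 34.496076 watt ≈ 34.5 watt (4 s.f.). Final answer: 34.5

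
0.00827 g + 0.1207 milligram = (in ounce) 0.000296. Check: 1 g = 0.001 kg, so 0.00827 g = 0.00827 * 0.001 = 8.27e-06 kg. 1 milligram = 1e-06 kg, so 0.1207 milligram = 0.1207 * 1e-06 = 1.207e-07 kg. Sum: 8.27e-06 + 1.207e-07 = 8.3907e-06 kg. 1 ounce = 0.028349523 kg, so 8.3907e-06 kg = 8.3907e-06 / 0.028349523 = 0.00029597323 ounce ≈ 0.000296 ounce (4 s.f.).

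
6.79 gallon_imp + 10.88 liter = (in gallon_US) 1 gallon_imp = 0.00454609 m^3, so 6.79 gallon_imp = 6.79 * 0.00454609 = 0.030867951 m^3. 1 liter = 0.001 m^3, so 10.88 liter = 10.88 * 0.001 = 0.01088 m^3. Sum: 0.030867951 + 0.01088 = 0.041747951 m^3. 1 gallon_US = 0.0037854118 m^3, so 0.041747951 m^3 = 0.041747951 / 0.0037854118 = 11.028642 gallon_US ≈ 11.03 gallon_US (4 s.f.). Final answer: 11.03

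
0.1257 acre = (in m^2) 1 acre = 4046.8564 m^2, so 0.1257 acre = 0.1257 * 4046.8564 = 508.68985 m^2. Result: 508.68985 m^2 ≈ 508.7 m^2 (4 s.f.). Final answer: 508.7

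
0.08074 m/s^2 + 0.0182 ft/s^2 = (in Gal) 0.08074 m/s^2 is already in m/s^2. 1 ft/s^2 = 0.3048 m/s^2, so 0.0182 ft/s^2 = 0.0182 * 0.3048 = 0.00554736 m/s^2. Sum: 0.08074 + 0.00554736 = 0.08628736 m/s^2. 1 Gal = 0.01 m/s^2, so 0.08628736 m/s^2 = 0.08628736 / 0.01 = 8.628736 Gal ≈ 8.629 Gal (4 s.f.). Final answer: 8.629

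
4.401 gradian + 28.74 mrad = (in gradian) 1 gradian = 0.015707963 rad, so 4.401 gradian = 4.401 * 0.015707963 = 0.069130746 rad. 1 mrad = 0.001 rad, so 28.74 mrad = 28.74 * 0.001 = 0.02874 rad. Sum: 0.069130746 + 0.02874 = 0.097870746 rad. 1 gradian = 0.015707963 rad, so 0.097870746 rad = 0.097870746 / 0.015707963 = 6.2306452 gradian ≈ 6.231 gradian (4 s.f.). Final answer: 6.231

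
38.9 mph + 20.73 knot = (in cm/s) 1 mph = 0.44704 m/s, so 38.9 mph = 38.9 * 0.44704 = 17.389856 m/s. 1 knot = 0.51444444 m/s, so 20.73 knot = 20.73 * 0.51444444 = 10.664433 m/s. Sum: 17.389856 + 10.664433 = 28.054289 m/s. 1 cm/s = 0.01 m/s, so 28.054289 m/s = 28.054289 / 0.01 = 2805.4289 cm/s ≈ 2805 cm/s (4 s.f.). Final answer: 2805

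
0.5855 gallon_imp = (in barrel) 1 gallon_imp = 0.00454609 m^3, so 0.5855 gallon_imp = 0.5855 * 0.00454609 = 0.0026617357 m^3. 1 barrel = 0.15898729 m^3, so 0.0026617357 m^3 = 0.0026617357 / 0.15898729 = 0.016741814 barrel ≈ 0.01674 barrel (4 s.f.). Final answer: 0.01674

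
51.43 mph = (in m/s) 22.99. Check: 1 mph = 0.44704 m/s, so 51.43 mph = 51.43 * 0.44704 = 22.991267 m/s. Result: 22.991267 m/s ≈ 22.99 m/s (4 s.f.).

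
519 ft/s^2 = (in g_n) 16.13. Check: 1 ft/s^2 = 0.3048 m/s^2, so 519 ft/s^2 = 519 * 0.3048 = 158.1912 m/s^2. 1 g_n = 9.80665 m/s^2, so 158.1912 m/s^2 = 158.1912 / 9.80665 = 16.131013 g_n ≈ 16.13 g_n (4 s.f.).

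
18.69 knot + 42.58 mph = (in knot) 1 knot = 0.51444444 m/s, so 18.69 knot = 18.69 * 0.51444444 = 9.6149667 m/s. 1 mph = 0.44704 m/s, so 42.58 mph = 42.58 * 0.44704 = 19.034963 m/s. Sum: 9.6149667 + 19.034963 = 28.64993 m/s. 1 knot = 0.51444444 m/s, so 28.64993 m/s = 28.64993 / 0.51444444 = 55.691008 knot ≈ 55.69 knot (4 s.f.). Final answer: 55.69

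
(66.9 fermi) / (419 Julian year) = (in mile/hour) 1 fermi = 1e-15 m, so 66.9 fermi = 66.9 * 1e-15 = 6.69e-14 m. 1 Julian year = 31557600 s, so 419 Julian year = 419 * 31557600 = 1.3222634e+10 s. Combine: 6.69e-14 m / 1.3222634e+10 s = 5.0595061e-24 m/s. 1 mile/hour = 0.44704 m/s, so 5.0595061e-24 m/s = 5.0595061e-24 / 0.44704 = 1.1317793e-23 mile/hour ≈ 1.132e-23 mile/hour (4 s.f.). Final answer: 1.132e-23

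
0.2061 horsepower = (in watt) 153.7. Check: 1 horsepower = 745.69987 W, so 0.2061 horsepower = 0.2061 * 745.69987 = 153.68874 W. 153.68874 W = 153.68874 watt ≈ 153.7 watt (4 s.f.).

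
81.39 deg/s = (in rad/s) 1.421. Check: 1 deg/s = 0.017453293 rad/s, so 81.39 deg/s = 81.39 * 0.017453293 = 1.4205235 rad/s. Result: 1.4205235 rad/s ≈ 1.421 rad/s (4 s.f.).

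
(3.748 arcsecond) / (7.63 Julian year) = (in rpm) 1 arcsecond = 4.8481368e-06 rad, so 3.748 arcsecond = 3.748 * 4.8481368e-06 = 1.8170817e-05 rad. 1 Julian year = 31557600 s, so 7.63 Julian year = 7.63 * 31557600 = 2.4078449e+08 s. Combine: 1.8170817e-05 rad / 2.4078449e+08 s = 7.5465064e-14 rad/s. 1 rpm = 0.10471976 rad/s, so 7.5465064e-14 rad/s = 7.5465064e-14 / 0.10471976 = 7.2063828e-13 rpm ≈ 7.206e-13 rpm (4 s.f.). Final answer: 7.206e-13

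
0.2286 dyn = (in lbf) 1 dyn = 1e-05 N, so 0.2286 dyn = 0.2286 * 1e-05 = 2.286e-06 N. 1 lbf = 4.4482216 N, so 2.286e-06 N = 2.286e-06 / 4.4482216 = 5.1391324e-07 lbf ≈ 5.139e-07 lbf (4 s.f.). Final answer: 5.139e-07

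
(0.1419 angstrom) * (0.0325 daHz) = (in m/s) 1 angstrom = 1e-10 m, so 0.1419 angstrom = 0.1419 * 1e-10 = 1.419e-11 m. 1 daHz = 10 Hz, so 0.0325 daHz = 0.0325 * 10 = 0.325 Hz. Combine: 1.419e-11 m * 0.325 Hz = 4.61175e-12 m/s. Result: 4.61175e-12 m/s ≈ 4.612e-12 m/s (4 s.f.). Final answer: 4.612e-12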